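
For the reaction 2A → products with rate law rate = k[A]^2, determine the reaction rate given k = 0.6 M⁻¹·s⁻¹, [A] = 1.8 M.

1.944 M/s

Step 1: Identify the rate law: rate = k[A]^2
Step 2: Substitute values: rate = 0.6 × (1.8)^2
Step 3: Calculate: rate = 0.6 × 3.24 = 1.944 M/s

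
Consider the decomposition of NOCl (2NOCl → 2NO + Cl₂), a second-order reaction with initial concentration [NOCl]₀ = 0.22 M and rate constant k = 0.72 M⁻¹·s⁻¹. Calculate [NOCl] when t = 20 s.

0.05278 M

Step 1: For a second-order reaction: 1/[NOCl] = 1/[NOCl]₀ + kt
Step 2: 1/[NOCl] = 1/0.22 + 0.72 × 20
Step 3: 1/[NOCl] = 4.545 + 14.4 = 18.95
Step 4: [NOCl] = 1/18.95 = 0.05278 M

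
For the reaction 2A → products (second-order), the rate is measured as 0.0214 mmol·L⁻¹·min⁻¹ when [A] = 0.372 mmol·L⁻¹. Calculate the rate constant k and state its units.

0.1546 (mmol·L⁻¹)⁻¹·min⁻¹

Step 1: rate = k[A]^2, so k = rate / [A]^2.
Step 2: k = 0.0214 / (0.372)^2 = 0.0214 / 0.1384.
Step 3: k = 0.1546 (mmol·L⁻¹)⁻¹·min⁻¹.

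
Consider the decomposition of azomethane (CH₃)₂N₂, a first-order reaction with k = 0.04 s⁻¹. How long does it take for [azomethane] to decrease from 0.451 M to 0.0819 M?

42.65 s

Step 1: For first-order: t = ln([azomethane]₀/[azomethane])/k
Step 2: t = ln(0.451/0.0819)/0.04
Step 3: t = ln(5.507)/0.04
Step 4: t = 1.706/0.04 = 42.65 s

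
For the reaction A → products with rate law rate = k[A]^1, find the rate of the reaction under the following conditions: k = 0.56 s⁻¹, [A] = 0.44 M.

0.2464 M/s

Step 1: Identify the rate law: rate = k[A]^1
Step 2: Substitute values: rate = 0.56 × (0.44)^1
Step 3: Calculate: rate = 0.56 × 0.44 = 0.2464 M/s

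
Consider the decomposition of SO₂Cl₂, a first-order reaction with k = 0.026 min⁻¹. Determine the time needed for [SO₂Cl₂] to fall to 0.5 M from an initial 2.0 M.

53.32 min

Step 1: For first-order: t = ln([SO₂Cl₂]₀/[SO₂Cl₂])/k
Step 2: t = ln(2.0/0.5)/0.026
Step 3: t = ln(4)/0.026
Step 4: t = 1.386/0.026 = 53.32 min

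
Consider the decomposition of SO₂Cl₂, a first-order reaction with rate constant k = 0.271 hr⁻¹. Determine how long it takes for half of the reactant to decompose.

2.558 hr

Step 1: For a first-order reaction, t₁/₂ = ln(2)/k
Step 2: t₁/₂ = ln(2)/0.271
Step 3: t₁/₂ = 0.6931/0.271 = 2.558 hr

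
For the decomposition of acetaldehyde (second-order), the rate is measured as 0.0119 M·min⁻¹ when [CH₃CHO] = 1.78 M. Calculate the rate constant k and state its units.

0.003756 M⁻¹·min⁻¹

Step 1: rate = k[CH₃CHO]^2, so k = rate / [CH₃CHO]^2.
Step 2: k = 0.0119 / (1.78)^2 = 0.0119 / 3.168.
Step 3: k = 0.003756 M⁻¹·min⁻¹.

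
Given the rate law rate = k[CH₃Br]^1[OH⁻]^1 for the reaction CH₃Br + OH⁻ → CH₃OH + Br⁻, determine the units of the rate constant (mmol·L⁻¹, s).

(mmol·L⁻¹)⁻¹·s⁻¹

Step 1: Overall order = 1 + 1 = 2.
Step 2: rate has units mmol·L⁻¹·s⁻¹; [CH₃Br]^1[OH⁻]^1 has units (mmol·L⁻¹)^2.
Step 3: k = rate/([CH₃Br]^1[OH⁻]^1), so units of k = (mmol·L⁻¹)^(1-2)·s⁻¹ = (mmol·L⁻¹)⁻¹·s⁻¹.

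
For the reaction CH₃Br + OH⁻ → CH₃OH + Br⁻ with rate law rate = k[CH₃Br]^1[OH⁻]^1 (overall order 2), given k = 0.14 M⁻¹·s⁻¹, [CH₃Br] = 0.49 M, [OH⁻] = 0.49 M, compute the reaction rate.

0.03361 M/s

Step 1: The rate law is rate = k[CH₃Br]^1[OH⁻]^1, overall order = 1+1 = 2
Step 2: Substitute values: rate = 0.14 × (0.49)^1 × (0.49)^1
Step 3: rate = 0.14 × 0.49 × 0.49 = 0.033614 M/s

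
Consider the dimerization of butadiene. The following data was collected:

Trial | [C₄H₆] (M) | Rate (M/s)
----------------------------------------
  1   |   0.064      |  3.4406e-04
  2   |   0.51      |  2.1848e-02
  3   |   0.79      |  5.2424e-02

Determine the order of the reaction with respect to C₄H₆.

second order (2)

Step 1: Compare trials to find order n where rate₂/rate₁ = ([C₄H₆]₂/[C₄H₆]₁)^n
Step 2: rate₂/rate₁ = 2.1848e-02/3.4406e-04 = 63.5
Step 3: [C₄H₆]₂/[C₄H₆]₁ = 0.51/0.064 = 7.969
Step 4: n = ln(63.5)/ln(7.969) = 2.00 ≈ 2
Step 5: The reaction is second order in C₄H₆.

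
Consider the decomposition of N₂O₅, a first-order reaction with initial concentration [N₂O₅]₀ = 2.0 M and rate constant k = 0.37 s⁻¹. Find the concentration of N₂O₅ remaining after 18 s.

0.002562 M

Step 1: For a first-order reaction: [N₂O₅] = [N₂O₅]₀ × e^(-kt)
Step 2: [N₂O₅] = 2.0 × e^(-0.37 × 18)
Step 3: [N₂O₅] = 2.0 × e^(-6.66)
Step 4: [N₂O₅] = 2.0 × 0.00128115 = 0.002562 M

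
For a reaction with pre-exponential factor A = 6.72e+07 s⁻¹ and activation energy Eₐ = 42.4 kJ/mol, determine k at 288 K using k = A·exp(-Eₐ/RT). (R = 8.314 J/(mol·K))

1.37e+00 s⁻¹

Step 1: Use the Arrhenius equation: k = A × exp(-Eₐ/RT)
Step 2: Convert Eₐ to J/mol: 42.4 kJ/mol = 42400 J/mol
Step 3: Calculate the exponent: -Eₐ/(RT) = -42400/(8.314 × 288) = -17.70775
Step 4: k = 6.72e+07 × exp(-17.70775)
Step 5: k = 6.72e+07 × 2.03996e-08 = 1.3709e+00 s⁻¹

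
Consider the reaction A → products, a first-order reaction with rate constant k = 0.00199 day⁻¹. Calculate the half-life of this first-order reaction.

348.3 day

Step 1: For a first-order reaction, t₁/₂ = ln(2)/k
Step 2: t₁/₂ = ln(2)/0.00199
Step 3: t₁/₂ = 0.6931/0.00199 = 348.3 day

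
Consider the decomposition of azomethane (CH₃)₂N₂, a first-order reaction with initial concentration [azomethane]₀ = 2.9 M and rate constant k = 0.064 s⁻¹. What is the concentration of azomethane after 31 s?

0.3988 M

Step 1: For a first-order reaction: [azomethane] = [azomethane]₀ × e^(-kt)
Step 2: [azomethane] = 2.9 × e^(-0.064 × 31)
Step 3: [azomethane] = 2.9 × e^(-1.984)
Step 4: [azomethane] = 2.9 × 0.137518 = 0.3988 M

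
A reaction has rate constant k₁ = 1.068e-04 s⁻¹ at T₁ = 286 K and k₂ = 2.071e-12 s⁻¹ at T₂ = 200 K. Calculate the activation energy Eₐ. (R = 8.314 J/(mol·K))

98.2 kJ/mol

Step 1: Use the two-temperature Arrhenius form: ln(k₂/k₁) = -Eₐ/R × (1/T₂ - 1/T₁)
Step 2: ln(k₂/k₁) = ln(2.071e-12/1.068e-04) = ln(1.93914e-08) = -17.7584
Step 3: 1/T₂ - 1/T₁ = 1/200 - 1/286 = 1.503497e-03 K⁻¹
Step 4: Eₐ = -R × ln(k₂/k₁) / (1/T₂ - 1/T₁) = -8.314 × -17.7584 / 1.503497e-03
Step 5: Eₐ = 9.8200e+04 J/mol = 98.2 kJ/mol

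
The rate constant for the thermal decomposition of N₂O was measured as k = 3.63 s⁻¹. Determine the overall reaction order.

first order (1)

Step 1: The units of k for an nth-order reaction are (concentration)^(1-n)·(time)⁻¹.
Step 2: Here k has units s⁻¹, so the concentration exponent is 0.
Step 3: 1 - n = 0 ⇒ n = 1. The reaction is first order.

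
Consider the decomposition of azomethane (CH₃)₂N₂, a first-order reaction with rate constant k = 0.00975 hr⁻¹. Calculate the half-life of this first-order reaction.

71.09 hr

Step 1: For a first-order reaction, t₁/₂ = ln(2)/k
Step 2: t₁/₂ = ln(2)/0.00975
Step 3: t₁/₂ = 0.6931/0.00975 = 71.09 hr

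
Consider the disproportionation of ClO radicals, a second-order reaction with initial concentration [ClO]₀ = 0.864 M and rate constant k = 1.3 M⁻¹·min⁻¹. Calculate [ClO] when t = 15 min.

0.04841 M

Step 1: For a second-order reaction: 1/[ClO] = 1/[ClO]₀ + kt
Step 2: 1/[ClO] = 1/0.864 + 1.3 × 15
Step 3: 1/[ClO] = 1.157 + 19.5 = 20.66
Step 4: [ClO] = 1/20.66 = 0.04841 M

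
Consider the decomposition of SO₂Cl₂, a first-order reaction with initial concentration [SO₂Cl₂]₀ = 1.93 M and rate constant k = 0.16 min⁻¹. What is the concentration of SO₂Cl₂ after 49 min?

0.0007598 M

Step 1: For a first-order reaction: [SO₂Cl₂] = [SO₂Cl₂]₀ × e^(-kt)
Step 2: [SO₂Cl₂] = 1.93 × e^(-0.16 × 49)
Step 3: [SO₂Cl₂] = 1.93 × e^(-7.84)
Step 4: [SO₂Cl₂] = 1.93 × 0.000393669 = 0.0007598 M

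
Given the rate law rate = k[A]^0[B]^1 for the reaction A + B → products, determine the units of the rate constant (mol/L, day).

day⁻¹

Step 1: Overall order = 0 + 1 = 1.
Step 2: rate has units mol/L·day⁻¹; [A]^0[B]^1 has units (mol/L)^1.
Step 3: k = rate/([A]^0[B]^1), so units of k = (mol/L)^(1-1)·day⁻¹ = day⁻¹.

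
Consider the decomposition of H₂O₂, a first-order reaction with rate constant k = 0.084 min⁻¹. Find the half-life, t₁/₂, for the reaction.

8.252 min

Step 1: For a first-order reaction, t₁/₂ = ln(2)/k
Step 2: t₁/₂ = ln(2)/0.084
Step 3: t₁/₂ = 0.6931/0.084 = 8.252 min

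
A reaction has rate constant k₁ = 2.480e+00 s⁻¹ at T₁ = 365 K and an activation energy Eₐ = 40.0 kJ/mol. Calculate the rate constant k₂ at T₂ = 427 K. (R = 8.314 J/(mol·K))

1.681e+01 s⁻¹

Step 1: Use the two-temperature Arrhenius form: ln(k₂/k₁) = -Eₐ/R × (1/T₂ - 1/T₁)
Step 2: Convert Eₐ to J/mol: 40.0 kJ/mol = 40000 J/mol
Step 3: 1/T₂ - 1/T₁ = 1/427 - 1/365 = -3.978057e-04 K⁻¹
Step 4: ln(k₂/k₁) = -40000/8.314 × -3.978057e-04 = 1.91391
Step 5: k₂ = k₁ × exp(1.91391) = 2.480e+00 × 6.77955e+00 = 1.681e+01 s⁻¹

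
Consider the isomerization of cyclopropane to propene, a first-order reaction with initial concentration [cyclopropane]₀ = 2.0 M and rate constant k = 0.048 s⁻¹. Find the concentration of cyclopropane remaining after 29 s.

0.4972 M

Step 1: For a first-order reaction: [cyclopropane] = [cyclopropane]₀ × e^(-kt)
Step 2: [cyclopropane] = 2.0 × e^(-0.048 × 29)
Step 3: [cyclopropane] = 2.0 × e^(-1.392)
Step 4: [cyclopropane] = 2.0 × 0.248578 = 0.4972 M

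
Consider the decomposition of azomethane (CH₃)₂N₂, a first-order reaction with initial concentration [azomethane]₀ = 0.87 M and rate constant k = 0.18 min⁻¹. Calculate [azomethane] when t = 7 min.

0.2468 M

Step 1: For a first-order reaction: [azomethane] = [azomethane]₀ × e^(-kt)
Step 2: [azomethane] = 0.87 × e^(-0.18 × 7)
Step 3: [azomethane] = 0.87 × e^(-1.26)
Step 4: [azomethane] = 0.87 × 0.283654 = 0.2468 M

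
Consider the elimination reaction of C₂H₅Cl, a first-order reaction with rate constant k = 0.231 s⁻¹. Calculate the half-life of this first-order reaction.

3.001 s

Step 1: For a first-order reaction, t₁/₂ = ln(2)/k
Step 2: t₁/₂ = ln(2)/0.231
Step 3: t₁/₂ = 0.6931/0.231 = 3.001 s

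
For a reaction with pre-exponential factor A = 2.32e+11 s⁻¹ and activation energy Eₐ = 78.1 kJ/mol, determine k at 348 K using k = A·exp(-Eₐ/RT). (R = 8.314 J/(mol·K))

4.39e-01 s⁻¹

Step 1: Use the Arrhenius equation: k = A × exp(-Eₐ/RT)
Step 2: Convert Eₐ to J/mol: 78.1 kJ/mol = 78100 J/mol
Step 3: Calculate the exponent: -Eₐ/(RT) = -78100/(8.314 × 348) = -26.99366
Step 4: k = 2.32e+11 × exp(-26.99366)
Step 5: k = 2.32e+11 × 1.89148e-12 = 4.3882e-01 s⁻¹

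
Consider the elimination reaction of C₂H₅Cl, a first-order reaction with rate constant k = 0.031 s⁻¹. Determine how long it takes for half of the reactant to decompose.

22.36 s

Step 1: For a first-order reaction, t₁/₂ = ln(2)/k
Step 2: t₁/₂ = ln(2)/0.031
Step 3: t₁/₂ = 0.6931/0.031 = 22.36 s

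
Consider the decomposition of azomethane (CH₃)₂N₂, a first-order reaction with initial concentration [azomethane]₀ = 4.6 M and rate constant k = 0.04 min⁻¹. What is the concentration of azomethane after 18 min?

2.239 M

Step 1: For a first-order reaction: [azomethane] = [azomethane]₀ × e^(-kt)
Step 2: [azomethane] = 4.6 × e^(-0.04 × 18)
Step 3: [azomethane] = 4.6 × e^(-0.72)
Step 4: [azomethane] = 4.6 × 0.486752 = 2.239 M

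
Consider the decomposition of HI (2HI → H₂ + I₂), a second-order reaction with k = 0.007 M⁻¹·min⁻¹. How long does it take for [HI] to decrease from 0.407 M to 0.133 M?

723.1 min

Step 1: For second-order: t = (1/[HI] - 1/[HI]₀)/k
Step 2: t = (1/0.133 - 1/0.407)/0.007
Step 3: t = (7.519 - 2.457)/0.007
Step 4: t = 5.062/0.007 = 723.1 min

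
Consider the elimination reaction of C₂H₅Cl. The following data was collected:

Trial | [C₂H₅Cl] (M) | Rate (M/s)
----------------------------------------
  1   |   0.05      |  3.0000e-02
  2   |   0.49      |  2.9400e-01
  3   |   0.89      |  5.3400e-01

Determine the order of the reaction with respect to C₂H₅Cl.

first order (1)

Step 1: Compare trials to find order n where rate₂/rate₁ = ([C₂H₅Cl]₂/[C₂H₅Cl]₁)^n
Step 2: rate₂/rate₁ = 2.9400e-01/3.0000e-02 = 9.8
Step 3: [C₂H₅Cl]₂/[C₂H₅Cl]₁ = 0.49/0.05 = 9.8
Step 4: n = ln(9.8)/ln(9.8) = 1.00 ≈ 1
Step 5: The reaction is first order in C₂H₅Cl.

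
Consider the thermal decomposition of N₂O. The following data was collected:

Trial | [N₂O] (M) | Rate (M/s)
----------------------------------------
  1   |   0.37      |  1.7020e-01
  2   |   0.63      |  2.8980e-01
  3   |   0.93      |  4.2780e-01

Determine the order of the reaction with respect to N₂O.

first order (1)

Step 1: Compare trials to find order n where rate₂/rate₁ = ([N₂O]₂/[N₂O]₁)^n
Step 2: rate₂/rate₁ = 2.8980e-01/1.7020e-01 = 1.703
Step 3: [N₂O]₂/[N₂O]₁ = 0.63/0.37 = 1.703
Step 4: n = ln(1.703)/ln(1.703) = 1.00 ≈ 1
Step 5: The reaction is first order in N₂O.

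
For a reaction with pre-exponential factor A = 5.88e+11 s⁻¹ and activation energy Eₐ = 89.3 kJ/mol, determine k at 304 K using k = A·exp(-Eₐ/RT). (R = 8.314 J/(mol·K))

2.66e-04 s⁻¹

Step 1: Use the Arrhenius equation: k = A × exp(-Eₐ/RT)
Step 2: Convert Eₐ to J/mol: 89.3 kJ/mol = 89300 J/mol
Step 3: Calculate the exponent: -Eₐ/(RT) = -89300/(8.314 × 304) = -35.33197
Step 4: k = 5.88e+11 × exp(-35.33197)
Step 5: k = 5.88e+11 × 4.52398e-16 = 2.6601e-04 s⁻¹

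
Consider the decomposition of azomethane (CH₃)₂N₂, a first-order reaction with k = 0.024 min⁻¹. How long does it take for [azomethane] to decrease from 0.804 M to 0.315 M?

39.04 min

Step 1: For first-order: t = ln([azomethane]₀/[azomethane])/k
Step 2: t = ln(0.804/0.315)/0.024
Step 3: t = ln(2.552)/0.024
Step 4: t = 0.937/0.024 = 39.04 min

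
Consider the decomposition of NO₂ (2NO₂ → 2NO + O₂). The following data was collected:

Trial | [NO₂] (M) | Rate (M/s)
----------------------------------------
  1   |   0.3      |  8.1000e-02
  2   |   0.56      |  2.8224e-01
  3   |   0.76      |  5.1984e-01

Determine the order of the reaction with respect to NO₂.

second order (2)

Step 1: Compare trials to find order n where rate₂/rate₁ = ([NO₂]₂/[NO₂]₁)^n
Step 2: rate₂/rate₁ = 2.8224e-01/8.1000e-02 = 3.484
Step 3: [NO₂]₂/[NO₂]₁ = 0.56/0.3 = 1.867
Step 4: n = ln(3.484)/ln(1.867) = 2.00 ≈ 2
Step 5: The reaction is second order in NO₂.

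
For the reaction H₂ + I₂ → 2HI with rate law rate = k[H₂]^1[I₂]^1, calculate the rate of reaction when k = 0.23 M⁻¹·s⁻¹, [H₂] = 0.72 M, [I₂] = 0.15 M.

0.02484 M/s

Step 1: The rate law is rate = k[H₂]^1[I₂]^1
Step 2: Substitute: rate = 0.23 × (0.72)^1 × (0.15)^1
Step 3: rate = 0.23 × 0.72 × 0.15 = 0.02484 M/s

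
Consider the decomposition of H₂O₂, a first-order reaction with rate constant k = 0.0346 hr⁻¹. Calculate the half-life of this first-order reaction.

20.03 hr

Step 1: For a first-order reaction, t₁/₂ = ln(2)/k
Step 2: t₁/₂ = ln(2)/0.0346
Step 3: t₁/₂ = 0.6931/0.0346 = 20.03 hr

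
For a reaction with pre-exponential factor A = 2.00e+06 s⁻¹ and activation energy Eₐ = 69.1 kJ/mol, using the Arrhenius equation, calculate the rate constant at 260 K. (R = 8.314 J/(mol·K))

2.62e-08 s⁻¹

Step 1: Use the Arrhenius equation: k = A × exp(-Eₐ/RT)
Step 2: Convert Eₐ to J/mol: 69.1 kJ/mol = 69100 J/mol
Step 3: Calculate the exponent: -Eₐ/(RT) = -69100/(8.314 × 260) = -31.96647
Step 4: k = 2.00e+06 × exp(-31.96647)
Step 5: k = 2.00e+06 × 1.30960e-14 = 2.6192e-08 s⁻¹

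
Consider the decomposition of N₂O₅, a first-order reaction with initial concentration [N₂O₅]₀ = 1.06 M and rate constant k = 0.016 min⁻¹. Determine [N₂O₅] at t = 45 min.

0.516 M

Step 1: For a first-order reaction: [N₂O₅] = [N₂O₅]₀ × e^(-kt)
Step 2: [N₂O₅] = 1.06 × e^(-0.016 × 45)
Step 3: [N₂O₅] = 1.06 × e^(-0.72)
Step 4: [N₂O₅] = 1.06 × 0.486752 = 0.516 M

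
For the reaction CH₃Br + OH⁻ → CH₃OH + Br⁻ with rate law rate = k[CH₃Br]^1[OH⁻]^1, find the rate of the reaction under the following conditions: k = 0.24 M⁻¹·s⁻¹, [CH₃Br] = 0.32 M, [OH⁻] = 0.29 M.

0.02227 M/s

Step 1: The rate law is rate = k[CH₃Br]^1[OH⁻]^1
Step 2: Substitute: rate = 0.24 × (0.32)^1 × (0.29)^1
Step 3: rate = 0.24 × 0.32 × 0.29 = 0.022272 M/s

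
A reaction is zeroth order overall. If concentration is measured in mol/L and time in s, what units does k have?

mol/L·s⁻¹

Step 1: For overall order n, rate = k × (concentration)^n.
Step 2: Rate has units mol/L·s⁻¹; concentration term has units (mol/L)^0.
Step 3: k = rate / (concentration)^n, so units of k = (mol/L)^(1-0)·s⁻¹ = mol/L·s⁻¹.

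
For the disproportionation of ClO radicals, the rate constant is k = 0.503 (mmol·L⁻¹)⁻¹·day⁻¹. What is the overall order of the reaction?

second order (2)

Step 1: The units of k for an nth-order reaction are (concentration)^(1-n)·(time)⁻¹.
Step 2: Here k has units (mmol·L⁻¹)⁻¹·day⁻¹, so the concentration exponent is -1.
Step 3: 1 - n = -1 ⇒ n = 2. The reaction is second order.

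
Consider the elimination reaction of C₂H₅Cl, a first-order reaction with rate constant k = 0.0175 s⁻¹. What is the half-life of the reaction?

39.61 s

Step 1: For a first-order reaction, t₁/₂ = ln(2)/k
Step 2: t₁/₂ = ln(2)/0.0175
Step 3: t₁/₂ = 0.6931/0.0175 = 39.61 s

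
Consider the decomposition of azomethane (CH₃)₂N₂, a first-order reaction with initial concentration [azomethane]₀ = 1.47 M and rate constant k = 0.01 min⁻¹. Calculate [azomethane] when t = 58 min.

0.8231 M

Step 1: For a first-order reaction: [azomethane] = [azomethane]₀ × e^(-kt)
Step 2: [azomethane] = 1.47 × e^(-0.01 × 58)
Step 3: [azomethane] = 1.47 × e^(-0.58)
Step 4: [azomethane] = 1.47 × 0.559898 = 0.8231 M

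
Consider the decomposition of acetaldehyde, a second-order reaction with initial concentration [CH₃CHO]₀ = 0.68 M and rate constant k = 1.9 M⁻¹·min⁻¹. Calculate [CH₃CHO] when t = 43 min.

0.01202 M

Step 1: For a second-order reaction: 1/[CH₃CHO] = 1/[CH₃CHO]₀ + kt
Step 2: 1/[CH₃CHO] = 1/0.68 + 1.9 × 43
Step 3: 1/[CH₃CHO] = 1.471 + 81.7 = 83.17
Step 4: [CH₃CHO] = 1/83.17 = 0.01202 M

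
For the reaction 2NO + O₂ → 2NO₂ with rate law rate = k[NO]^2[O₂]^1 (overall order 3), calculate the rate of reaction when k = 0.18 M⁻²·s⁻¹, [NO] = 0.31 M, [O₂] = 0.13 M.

0.002249 M/s

Step 1: The rate law is rate = k[NO]^2[O₂]^1, overall order = 2+1 = 3
Step 2: Substitute values: rate = 0.18 × (0.31)^2 × (0.13)^1
Step 3: rate = 0.18 × 0.0961 × 0.13 = 0.00224874 M/s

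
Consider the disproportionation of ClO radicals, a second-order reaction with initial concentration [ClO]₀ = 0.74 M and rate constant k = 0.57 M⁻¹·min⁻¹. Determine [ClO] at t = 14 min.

0.1072 M

Step 1: For a second-order reaction: 1/[ClO] = 1/[ClO]₀ + kt
Step 2: 1/[ClO] = 1/0.74 + 0.57 × 14
Step 3: 1/[ClO] = 1.351 + 7.98 = 9.331
Step 4: [ClO] = 1/9.331 = 0.1072 M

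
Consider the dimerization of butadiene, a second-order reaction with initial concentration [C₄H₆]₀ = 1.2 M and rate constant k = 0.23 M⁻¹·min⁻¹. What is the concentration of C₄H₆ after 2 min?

0.7732 M

Step 1: For a second-order reaction: 1/[C₄H₆] = 1/[C₄H₆]₀ + kt
Step 2: 1/[C₄H₆] = 1/1.2 + 0.23 × 2
Step 3: 1/[C₄H₆] = 0.8333 + 0.46 = 1.293
Step 4: [C₄H₆] = 1/1.293 = 0.7732 M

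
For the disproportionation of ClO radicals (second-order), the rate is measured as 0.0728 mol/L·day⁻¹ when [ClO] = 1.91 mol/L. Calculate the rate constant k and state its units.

0.01996 (mol/L)⁻¹·day⁻¹

Step 1: rate = k[ClO]^2, so k = rate / [ClO]^2.
Step 2: k = 0.0728 / (1.91)^2 = 0.0728 / 3.648.
Step 3: k = 0.01996 (mol/L)⁻¹·day⁻¹.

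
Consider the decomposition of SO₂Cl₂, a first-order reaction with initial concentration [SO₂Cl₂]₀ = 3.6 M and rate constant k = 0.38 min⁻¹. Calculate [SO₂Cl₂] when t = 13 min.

0.02576 M

Step 1: For a first-order reaction: [SO₂Cl₂] = [SO₂Cl₂]₀ × e^(-kt)
Step 2: [SO₂Cl₂] = 3.6 × e^(-0.38 × 13)
Step 3: [SO₂Cl₂] = 3.6 × e^(-4.94)
Step 4: [SO₂Cl₂] = 3.6 × 0.0071546 = 0.02576 M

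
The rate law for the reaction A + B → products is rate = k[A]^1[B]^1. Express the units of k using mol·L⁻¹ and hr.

(mol·L⁻¹)⁻¹·hr⁻¹

Step 1: Overall order = 1 + 1 = 2.
Step 2: rate has units mol·L⁻¹·hr⁻¹; [A]^1[B]^1 has units (mol·L⁻¹)^2.
Step 3: k = rate/([A]^1[B]^1), so units of k = (mol·L⁻¹)^(1-2)·hr⁻¹ = (mol·L⁻¹)⁻¹·hr⁻¹.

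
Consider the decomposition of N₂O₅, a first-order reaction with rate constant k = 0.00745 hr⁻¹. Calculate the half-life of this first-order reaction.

93.04 hr

Step 1: For a first-order reaction, t₁/₂ = ln(2)/k
Step 2: t₁/₂ = ln(2)/0.00745
Step 3: t₁/₂ = 0.6931/0.00745 = 93.04 hr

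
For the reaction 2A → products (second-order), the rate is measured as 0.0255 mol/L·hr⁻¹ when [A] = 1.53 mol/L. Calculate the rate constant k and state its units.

0.01089 (mol/L)⁻¹·hr⁻¹

Step 1: rate = k[A]^2, so k = rate / [A]^2.
Step 2: k = 0.0255 / (1.53)^2 = 0.0255 / 2.341.
Step 3: k = 0.01089 (mol/L)⁻¹·hr⁻¹.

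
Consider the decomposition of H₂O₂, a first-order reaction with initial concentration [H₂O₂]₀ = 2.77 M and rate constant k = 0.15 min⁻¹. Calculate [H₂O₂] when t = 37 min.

0.01077 M

Step 1: For a first-order reaction: [H₂O₂] = [H₂O₂]₀ × e^(-kt)
Step 2: [H₂O₂] = 2.77 × e^(-0.15 × 37)
Step 3: [H₂O₂] = 2.77 × e^(-5.55)
Step 4: [H₂O₂] = 2.77 × 0.00388746 = 0.01077 M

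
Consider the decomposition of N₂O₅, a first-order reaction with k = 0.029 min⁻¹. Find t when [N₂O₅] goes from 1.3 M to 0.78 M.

17.61 min

Step 1: For first-order: t = ln([N₂O₅]₀/[N₂O₅])/k
Step 2: t = ln(1.3/0.78)/0.029
Step 3: t = ln(1.667)/0.029
Step 4: t = 0.5108/0.029 = 17.61 min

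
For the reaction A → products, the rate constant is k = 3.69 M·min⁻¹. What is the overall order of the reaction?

zeroth order (0)

Step 1: The units of k for an nth-order reaction are (concentration)^(1-n)·(time)⁻¹.
Step 2: Here k has units M·min⁻¹, so the concentration exponent is 1.
Step 3: 1 - n = 1 ⇒ n = 0. The reaction is zeroth order.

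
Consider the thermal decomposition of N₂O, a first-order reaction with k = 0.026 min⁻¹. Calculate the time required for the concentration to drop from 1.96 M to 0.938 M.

28.34 min

Step 1: For first-order: t = ln([N₂O]₀/[N₂O])/k
Step 2: t = ln(1.96/0.938)/0.026
Step 3: t = ln(2.09)/0.026
Step 4: t = 0.7369/0.026 = 28.34 min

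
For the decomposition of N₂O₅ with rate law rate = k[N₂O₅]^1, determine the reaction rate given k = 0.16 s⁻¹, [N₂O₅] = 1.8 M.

0.288 M/s

Step 1: Identify the rate law: rate = k[N₂O₅]^1
Step 2: Substitute values: rate = 0.16 × (1.8)^1
Step 3: Calculate: rate = 0.16 × 1.8 = 0.288 M/s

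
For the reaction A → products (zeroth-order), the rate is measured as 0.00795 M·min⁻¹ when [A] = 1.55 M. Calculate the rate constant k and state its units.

0.00795 M·min⁻¹

Step 1: For a zeroth-order reaction, rate = k (independent of concentration).
Step 2: k = rate = 0.00795 M·min⁻¹.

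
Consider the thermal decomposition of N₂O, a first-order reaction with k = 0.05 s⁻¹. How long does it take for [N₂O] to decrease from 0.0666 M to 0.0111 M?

35.84 s

Step 1: For first-order: t = ln([N₂O]₀/[N₂O])/k
Step 2: t = ln(0.0666/0.0111)/0.05
Step 3: t = ln(6)/0.05
Step 4: t = 1.792/0.05 = 35.84 s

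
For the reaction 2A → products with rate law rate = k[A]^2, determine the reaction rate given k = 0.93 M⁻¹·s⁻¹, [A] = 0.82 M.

0.6253 M/s

Step 1: Identify the rate law: rate = k[A]^2
Step 2: Substitute values: rate = 0.93 × (0.82)^2
Step 3: Calculate: rate = 0.93 × 0.6724 = 0.625332 M/s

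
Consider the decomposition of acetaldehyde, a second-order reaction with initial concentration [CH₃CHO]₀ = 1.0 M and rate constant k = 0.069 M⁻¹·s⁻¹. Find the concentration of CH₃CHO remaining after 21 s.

0.4083 M

Step 1: For a second-order reaction: 1/[CH₃CHO] = 1/[CH₃CHO]₀ + kt
Step 2: 1/[CH₃CHO] = 1/1.0 + 0.069 × 21
Step 3: 1/[CH₃CHO] = 1 + 1.449 = 2.449
Step 4: [CH₃CHO] = 1/2.449 = 0.4083 M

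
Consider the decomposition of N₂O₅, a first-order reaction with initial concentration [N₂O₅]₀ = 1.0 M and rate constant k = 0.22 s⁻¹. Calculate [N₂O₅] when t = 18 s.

0.01906 M

Step 1: For a first-order reaction: [N₂O₅] = [N₂O₅]₀ × e^(-kt)
Step 2: [N₂O₅] = 1.0 × e^(-0.22 × 18)
Step 3: [N₂O₅] = 1.0 × e^(-3.96)
Step 4: [N₂O₅] = 1.0 × 0.0190631 = 0.01906 M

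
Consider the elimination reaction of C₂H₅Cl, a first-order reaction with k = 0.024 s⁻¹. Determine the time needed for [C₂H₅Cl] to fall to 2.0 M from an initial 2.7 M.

12.5 s

Step 1: For first-order: t = ln([C₂H₅Cl]₀/[C₂H₅Cl])/k
Step 2: t = ln(2.7/2.0)/0.024
Step 3: t = ln(1.35)/0.024
Step 4: t = 0.3001/0.024 = 12.5 s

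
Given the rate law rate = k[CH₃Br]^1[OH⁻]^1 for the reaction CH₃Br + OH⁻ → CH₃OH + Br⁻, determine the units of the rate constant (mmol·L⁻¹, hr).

(mmol·L⁻¹)⁻¹·hr⁻¹

Step 1: Overall order = 1 + 1 = 2.
Step 2: rate has units mmol·L⁻¹·hr⁻¹; [CH₃Br]^1[OH⁻]^1 has units (mmol·L⁻¹)^2.
Step 3: k = rate/([CH₃Br]^1[OH⁻]^1), so units of k = (mmol·L⁻¹)^(1-2)·hr⁻¹ = (mmol·L⁻¹)⁻¹·hr⁻¹.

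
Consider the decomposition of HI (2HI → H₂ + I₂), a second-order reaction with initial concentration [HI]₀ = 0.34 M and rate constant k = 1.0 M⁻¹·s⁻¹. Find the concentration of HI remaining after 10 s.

0.07727 M

Step 1: For a second-order reaction: 1/[HI] = 1/[HI]₀ + kt
Step 2: 1/[HI] = 1/0.34 + 1.0 × 10
Step 3: 1/[HI] = 2.941 + 10 = 12.94
Step 4: [HI] = 1/12.94 = 0.07727 M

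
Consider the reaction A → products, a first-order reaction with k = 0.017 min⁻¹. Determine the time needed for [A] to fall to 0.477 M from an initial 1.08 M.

48.07 min

Step 1: For first-order: t = ln([A]₀/[A])/k
Step 2: t = ln(1.08/0.477)/0.017
Step 3: t = ln(2.264)/0.017
Step 4: t = 0.8172/0.017 = 48.07 min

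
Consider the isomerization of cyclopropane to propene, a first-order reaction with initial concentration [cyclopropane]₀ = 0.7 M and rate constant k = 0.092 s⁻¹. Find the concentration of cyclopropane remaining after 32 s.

0.03686 M

Step 1: For a first-order reaction: [cyclopropane] = [cyclopropane]₀ × e^(-kt)
Step 2: [cyclopropane] = 0.7 × e^(-0.092 × 32)
Step 3: [cyclopropane] = 0.7 × e^(-2.944)
Step 4: [cyclopropane] = 0.7 × 0.0526547 = 0.03686 M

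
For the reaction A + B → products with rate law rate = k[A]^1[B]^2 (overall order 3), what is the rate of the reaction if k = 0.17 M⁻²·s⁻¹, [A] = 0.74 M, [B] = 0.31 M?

0.01209 M/s

Step 1: The rate law is rate = k[A]^1[B]^2, overall order = 1+2 = 3
Step 2: Substitute values: rate = 0.17 × (0.74)^1 × (0.31)^2
Step 3: rate = 0.17 × 0.74 × 0.0961 = 0.0120894 M/s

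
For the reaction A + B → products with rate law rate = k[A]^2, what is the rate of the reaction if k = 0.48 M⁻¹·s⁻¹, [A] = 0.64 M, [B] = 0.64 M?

0.1966 M/s

Step 1: The rate law is rate = k[A]^2
Step 2: Note that the rate does not depend on [B] (zero order in B).
Step 3: rate = 0.48 × (0.64)^2 = 0.196608 M/s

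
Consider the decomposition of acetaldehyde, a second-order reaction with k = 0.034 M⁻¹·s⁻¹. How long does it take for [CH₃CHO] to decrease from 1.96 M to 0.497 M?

44.17 s

Step 1: For second-order: t = (1/[CH₃CHO] - 1/[CH₃CHO]₀)/k
Step 2: t = (1/0.497 - 1/1.96)/0.034
Step 3: t = (2.012 - 0.5102)/0.034
Step 4: t = 1.502/0.034 = 44.17 s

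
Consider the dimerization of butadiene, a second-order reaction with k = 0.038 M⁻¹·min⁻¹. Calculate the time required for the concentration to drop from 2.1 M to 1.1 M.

11.39 min

Step 1: For second-order: t = (1/[C₄H₆] - 1/[C₄H₆]₀)/k
Step 2: t = (1/1.1 - 1/2.1)/0.038
Step 3: t = (0.9091 - 0.4762)/0.038
Step 4: t = 0.4329/0.038 = 11.39 min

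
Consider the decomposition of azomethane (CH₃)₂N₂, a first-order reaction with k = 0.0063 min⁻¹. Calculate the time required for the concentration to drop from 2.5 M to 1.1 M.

130.3 min

Step 1: For first-order: t = ln([azomethane]₀/[azomethane])/k
Step 2: t = ln(2.5/1.1)/0.0063
Step 3: t = ln(2.273)/0.0063
Step 4: t = 0.821/0.0063 = 130.3 min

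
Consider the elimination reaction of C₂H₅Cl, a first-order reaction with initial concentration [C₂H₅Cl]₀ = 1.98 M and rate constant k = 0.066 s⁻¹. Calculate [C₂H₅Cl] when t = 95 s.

0.003747 M

Step 1: For a first-order reaction: [C₂H₅Cl] = [C₂H₅Cl]₀ × e^(-kt)
Step 2: [C₂H₅Cl] = 1.98 × e^(-0.066 × 95)
Step 3: [C₂H₅Cl] = 1.98 × e^(-6.27)
Step 4: [C₂H₅Cl] = 1.98 × 0.00189223 = 0.003747 M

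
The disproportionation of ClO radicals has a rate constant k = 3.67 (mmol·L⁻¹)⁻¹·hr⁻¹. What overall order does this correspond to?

second order (2)

Step 1: The units of k for an nth-order reaction are (concentration)^(1-n)·(time)⁻¹.
Step 2: Here k has units (mmol·L⁻¹)⁻¹·hr⁻¹, so the concentration exponent is -1.
Step 3: 1 - n = -1 ⇒ n = 2. The reaction is second order.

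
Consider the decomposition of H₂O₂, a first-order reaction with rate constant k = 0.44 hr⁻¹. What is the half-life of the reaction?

1.575 hr

Step 1: For a first-order reaction, t₁/₂ = ln(2)/k
Step 2: t₁/₂ = ln(2)/0.44
Step 3: t₁/₂ = 0.6931/0.44 = 1.575 hr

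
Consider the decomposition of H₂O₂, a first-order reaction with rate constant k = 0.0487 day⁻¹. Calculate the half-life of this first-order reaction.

14.23 day

Step 1: For a first-order reaction, t₁/₂ = ln(2)/k
Step 2: t₁/₂ = ln(2)/0.0487
Step 3: t₁/₂ = 0.6931/0.0487 = 14.23 day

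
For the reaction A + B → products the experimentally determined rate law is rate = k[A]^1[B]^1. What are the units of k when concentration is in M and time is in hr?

M⁻¹·hr⁻¹

Step 1: Overall order = 1 + 1 = 2.
Step 2: rate has units M·hr⁻¹; [A]^1[B]^1 has units M^2.
Step 3: k = rate/([A]^1[B]^1), so units of k = M^(1-2)·hr⁻¹ = M⁻¹·hr⁻¹.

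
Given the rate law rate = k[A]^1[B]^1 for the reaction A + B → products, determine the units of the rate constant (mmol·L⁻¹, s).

(mmol·L⁻¹)⁻¹·s⁻¹

Step 1: Overall order = 1 + 1 = 2.
Step 2: rate has units mmol·L⁻¹·s⁻¹; [A]^1[B]^1 has units (mmol·L⁻¹)^2.
Step 3: k = rate/([A]^1[B]^1), so units of k = (mmol·L⁻¹)^(1-2)·s⁻¹ = (mmol·L⁻¹)⁻¹·s⁻¹.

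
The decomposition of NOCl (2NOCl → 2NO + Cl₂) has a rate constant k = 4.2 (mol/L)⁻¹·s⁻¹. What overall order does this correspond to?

second order (2)

Step 1: The units of k for an nth-order reaction are (concentration)^(1-n)·(time)⁻¹.
Step 2: Here k has units (mol/L)⁻¹·s⁻¹, so the concentration exponent is -1.
Step 3: 1 - n = -1 ⇒ n = 2. The reaction is second order.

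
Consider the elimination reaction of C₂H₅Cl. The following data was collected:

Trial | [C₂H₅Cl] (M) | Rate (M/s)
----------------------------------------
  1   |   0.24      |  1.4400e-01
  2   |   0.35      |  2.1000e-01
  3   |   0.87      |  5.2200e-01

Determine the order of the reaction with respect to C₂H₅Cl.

first order (1)

Step 1: Compare trials to find order n where rate₂/rate₁ = ([C₂H₅Cl]₂/[C₂H₅Cl]₁)^n
Step 2: rate₂/rate₁ = 2.1000e-01/1.4400e-01 = 1.458
Step 3: [C₂H₅Cl]₂/[C₂H₅Cl]₁ = 0.35/0.24 = 1.458
Step 4: n = ln(1.458)/ln(1.458) = 1.00 ≈ 1
Step 5: The reaction is first order in C₂H₅Cl.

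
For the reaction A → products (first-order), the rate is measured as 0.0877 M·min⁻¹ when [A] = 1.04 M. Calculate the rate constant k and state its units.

0.08433 min⁻¹

Step 1: rate = k[A]^1, so k = rate / [A]^1.
Step 2: k = 0.0877 / (1.04)^1 = 0.0877 / 1.04.
Step 3: k = 0.08433 min⁻¹.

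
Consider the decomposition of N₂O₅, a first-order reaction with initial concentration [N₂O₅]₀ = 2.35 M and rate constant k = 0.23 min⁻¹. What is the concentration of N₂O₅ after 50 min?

2.381e-05 M

Step 1: For a first-order reaction: [N₂O₅] = [N₂O₅]₀ × e^(-kt)
Step 2: [N₂O₅] = 2.35 × e^(-0.23 × 50)
Step 3: [N₂O₅] = 2.35 × e^(-11.5)
Step 4: [N₂O₅] = 2.35 × 1.01301e-05 = 2.381e-05 M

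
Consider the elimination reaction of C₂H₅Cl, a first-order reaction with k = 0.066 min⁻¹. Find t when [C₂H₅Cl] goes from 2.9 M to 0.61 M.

23.62 min

Step 1: For first-order: t = ln([C₂H₅Cl]₀/[C₂H₅Cl])/k
Step 2: t = ln(2.9/0.61)/0.066
Step 3: t = ln(4.754)/0.066
Step 4: t = 1.559/0.066 = 23.62 min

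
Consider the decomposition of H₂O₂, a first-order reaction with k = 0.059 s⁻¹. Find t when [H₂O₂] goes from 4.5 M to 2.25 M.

11.75 s

Step 1: For first-order: t = ln([H₂O₂]₀/[H₂O₂])/k
Step 2: t = ln(4.5/2.25)/0.059
Step 3: t = ln(2)/0.059
Step 4: t = 0.6931/0.059 = 11.75 s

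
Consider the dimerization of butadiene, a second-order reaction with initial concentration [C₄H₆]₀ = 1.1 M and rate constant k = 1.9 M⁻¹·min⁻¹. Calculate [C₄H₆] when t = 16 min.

0.03194 M

Step 1: For a second-order reaction: 1/[C₄H₆] = 1/[C₄H₆]₀ + kt
Step 2: 1/[C₄H₆] = 1/1.1 + 1.9 × 16
Step 3: 1/[C₄H₆] = 0.9091 + 30.4 = 31.31
Step 4: [C₄H₆] = 1/31.31 = 0.03194 M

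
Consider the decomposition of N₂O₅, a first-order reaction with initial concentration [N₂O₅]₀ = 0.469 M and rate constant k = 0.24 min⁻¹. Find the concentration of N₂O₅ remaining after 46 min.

7.526e-06 M

Step 1: For a first-order reaction: [N₂O₅] = [N₂O₅]₀ × e^(-kt)
Step 2: [N₂O₅] = 0.469 × e^(-0.24 × 46)
Step 3: [N₂O₅] = 0.469 × e^(-11.04)
Step 4: [N₂O₅] = 0.469 × 1.60468e-05 = 7.526e-06 M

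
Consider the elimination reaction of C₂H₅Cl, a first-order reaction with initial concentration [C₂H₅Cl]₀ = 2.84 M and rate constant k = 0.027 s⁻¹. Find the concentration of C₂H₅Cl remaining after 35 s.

1.104 M

Step 1: For a first-order reaction: [C₂H₅Cl] = [C₂H₅Cl]₀ × e^(-kt)
Step 2: [C₂H₅Cl] = 2.84 × e^(-0.027 × 35)
Step 3: [C₂H₅Cl] = 2.84 × e^(-0.945)
Step 4: [C₂H₅Cl] = 2.84 × 0.38868 = 1.104 M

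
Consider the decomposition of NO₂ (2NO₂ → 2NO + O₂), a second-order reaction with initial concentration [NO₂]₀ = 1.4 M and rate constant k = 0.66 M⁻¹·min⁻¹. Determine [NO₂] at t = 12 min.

0.1158 M

Step 1: For a second-order reaction: 1/[NO₂] = 1/[NO₂]₀ + kt
Step 2: 1/[NO₂] = 1/1.4 + 0.66 × 12
Step 3: 1/[NO₂] = 0.7143 + 7.92 = 8.634
Step 4: [NO₂] = 1/8.634 = 0.1158 M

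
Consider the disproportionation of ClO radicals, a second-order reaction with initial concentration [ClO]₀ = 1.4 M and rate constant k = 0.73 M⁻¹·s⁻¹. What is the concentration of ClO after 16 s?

0.08068 M

Step 1: For a second-order reaction: 1/[ClO] = 1/[ClO]₀ + kt
Step 2: 1/[ClO] = 1/1.4 + 0.73 × 16
Step 3: 1/[ClO] = 0.7143 + 11.68 = 12.39
Step 4: [ClO] = 1/12.39 = 0.08068 M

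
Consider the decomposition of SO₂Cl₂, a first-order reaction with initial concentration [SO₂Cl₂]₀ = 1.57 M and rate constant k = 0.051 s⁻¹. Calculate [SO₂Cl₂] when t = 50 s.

0.1226 M

Step 1: For a first-order reaction: [SO₂Cl₂] = [SO₂Cl₂]₀ × e^(-kt)
Step 2: [SO₂Cl₂] = 1.57 × e^(-0.051 × 50)
Step 3: [SO₂Cl₂] = 1.57 × e^(-2.55)
Step 4: [SO₂Cl₂] = 1.57 × 0.0780817 = 0.1226 M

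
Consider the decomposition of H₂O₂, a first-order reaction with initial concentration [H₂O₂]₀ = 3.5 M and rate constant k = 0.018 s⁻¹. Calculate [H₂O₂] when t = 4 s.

3.257 M

Step 1: For a first-order reaction: [H₂O₂] = [H₂O₂]₀ × e^(-kt)
Step 2: [H₂O₂] = 3.5 × e^(-0.018 × 4)
Step 3: [H₂O₂] = 3.5 × e^(-0.072)
Step 4: [H₂O₂] = 3.5 × 0.930531 = 3.257 M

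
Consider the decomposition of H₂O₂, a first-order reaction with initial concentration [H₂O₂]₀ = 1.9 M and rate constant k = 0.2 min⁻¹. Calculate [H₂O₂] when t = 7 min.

0.4685 M

Step 1: For a first-order reaction: [H₂O₂] = [H₂O₂]₀ × e^(-kt)
Step 2: [H₂O₂] = 1.9 × e^(-0.2 × 7)
Step 3: [H₂O₂] = 1.9 × e^(-1.4)
Step 4: [H₂O₂] = 1.9 × 0.246597 = 0.4685 M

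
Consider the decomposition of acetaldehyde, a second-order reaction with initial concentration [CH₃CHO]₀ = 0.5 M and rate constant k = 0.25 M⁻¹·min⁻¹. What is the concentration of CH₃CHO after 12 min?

0.2 M

Step 1: For a second-order reaction: 1/[CH₃CHO] = 1/[CH₃CHO]₀ + kt
Step 2: 1/[CH₃CHO] = 1/0.5 + 0.25 × 12
Step 3: 1/[CH₃CHO] = 2 + 3 = 5
Step 4: [CH₃CHO] = 1/5 = 0.2 M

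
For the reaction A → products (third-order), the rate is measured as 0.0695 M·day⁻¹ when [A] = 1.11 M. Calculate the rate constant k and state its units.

0.05082 M⁻²·day⁻¹

Step 1: rate = k[A]^3, so k = rate / [A]^3.
Step 2: k = 0.0695 / (1.11)^3 = 0.0695 / 1.368.
Step 3: k = 0.05082 M⁻²·day⁻¹.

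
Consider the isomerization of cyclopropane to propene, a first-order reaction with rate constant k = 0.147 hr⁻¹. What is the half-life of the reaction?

4.715 hr

Step 1: For a first-order reaction, t₁/₂ = ln(2)/k
Step 2: t₁/₂ = ln(2)/0.147
Step 3: t₁/₂ = 0.6931/0.147 = 4.715 hr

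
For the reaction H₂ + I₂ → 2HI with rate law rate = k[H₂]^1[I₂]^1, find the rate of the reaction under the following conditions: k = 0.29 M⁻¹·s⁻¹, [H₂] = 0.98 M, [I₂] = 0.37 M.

0.1052 M/s

Step 1: The rate law is rate = k[H₂]^1[I₂]^1
Step 2: Substitute: rate = 0.29 × (0.98)^1 × (0.37)^1
Step 3: rate = 0.29 × 0.98 × 0.37 = 0.105154 M/s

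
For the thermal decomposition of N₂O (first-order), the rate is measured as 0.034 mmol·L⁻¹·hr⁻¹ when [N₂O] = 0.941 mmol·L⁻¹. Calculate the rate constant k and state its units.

0.03613 hr⁻¹

Step 1: rate = k[N₂O]^1, so k = rate / [N₂O]^1.
Step 2: k = 0.034 / (0.941)^1 = 0.034 / 0.941.
Step 3: k = 0.03613 hr⁻¹.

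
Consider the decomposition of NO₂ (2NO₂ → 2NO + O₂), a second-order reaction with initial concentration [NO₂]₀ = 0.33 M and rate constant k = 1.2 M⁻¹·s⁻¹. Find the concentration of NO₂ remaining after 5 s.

0.1107 M

Step 1: For a second-order reaction: 1/[NO₂] = 1/[NO₂]₀ + kt
Step 2: 1/[NO₂] = 1/0.33 + 1.2 × 5
Step 3: 1/[NO₂] = 3.03 + 6 = 9.03
Step 4: [NO₂] = 1/9.03 = 0.1107 M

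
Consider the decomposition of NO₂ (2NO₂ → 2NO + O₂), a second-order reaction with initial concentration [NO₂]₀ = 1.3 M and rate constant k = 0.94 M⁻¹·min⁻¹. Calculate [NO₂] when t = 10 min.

0.09834 M

Step 1: For a second-order reaction: 1/[NO₂] = 1/[NO₂]₀ + kt
Step 2: 1/[NO₂] = 1/1.3 + 0.94 × 10
Step 3: 1/[NO₂] = 0.7692 + 9.4 = 10.17
Step 4: [NO₂] = 1/10.17 = 0.09834 M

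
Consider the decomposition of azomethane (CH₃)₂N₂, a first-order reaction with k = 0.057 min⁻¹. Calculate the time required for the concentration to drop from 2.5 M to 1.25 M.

12.16 min

Step 1: For first-order: t = ln([azomethane]₀/[azomethane])/k
Step 2: t = ln(2.5/1.25)/0.057
Step 3: t = ln(2)/0.057
Step 4: t = 0.6931/0.057 = 12.16 min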